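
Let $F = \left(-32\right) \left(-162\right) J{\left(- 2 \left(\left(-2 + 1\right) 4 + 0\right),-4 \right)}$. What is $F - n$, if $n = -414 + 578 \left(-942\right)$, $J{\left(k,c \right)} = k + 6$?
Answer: $617466$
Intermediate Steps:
$J{\left(k,c \right)} = 6 + k$
$F = 72576$ ($F = \left(-32\right) \left(-162\right) \left(6 - 2 \left(\left(-2 + 1\right) 4 + 0\right)\right) = 5184 \left(6 - 2 \left(\left(-1\right) 4 + 0\right)\right) = 5184 \left(6 - 2 \left(-4 + 0\right)\right) = 5184 \left(6 - -8\right) = 5184 \left(6 + 8\right) = 5184 \cdot 14 = 72576$)
$n = -544890$ ($n = -414 - 544476 = -544890$)
$F - n = 72576 - -544890 = 72576 + 544890 = 617466$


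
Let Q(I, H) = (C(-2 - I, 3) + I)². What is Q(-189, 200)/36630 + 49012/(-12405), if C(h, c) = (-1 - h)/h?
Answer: -3141297561829/1059316266690 ≈ -2.9654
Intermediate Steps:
C(h, c) = (-1 - h)/h
Q(I, H) = (I + (1 + I)/(-2 - I))² (Q(I, H) = ((-1 - (-2 - I))/(-2 - I) + I)² = ((-1 + (2 + I))/(-2 - I) + I)² = ((1 + I)/(-2 - I) + I)² = (I + (1 + I)/(-2 - I))²)
Q(-189, 200)/36630 + 49012/(-12405) = ((-1 - 189 + (-189)²)²/(2 - 189)²)/36630 + 49012/(-12405) = ((-1 - 189 + 35721)²/(-187)²)*(1/36630) + 49012*(-1/12405) = ((1/34969)*35531²)*(1/36630) - 49012/12405 = ((1/34969)*1262451961)*(1/36630) - 49012/12405 = (1262451961/34969)*(1/36630) - 49012/12405 = 1262451961/1280914470 - 49012/12405 = -3141297561829/1059316266690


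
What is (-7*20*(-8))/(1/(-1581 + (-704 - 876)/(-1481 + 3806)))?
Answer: -164747744/93 ≈ -1.7715e+6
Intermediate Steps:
(-7*20*(-8))/(1/(-1581 + (-704 - 876)/(-1481 + 3806))) = (-140*(-8))/(1/(-1581 - 1580/2325)) = 1120/(1/(-1581 - 1580*1/2325)) = 1120/(1/(-1581 - 316/465)) = 1120/(1/(-735481/465)) = 1120/(-465/735481) = 1120*(-735481/465) = -164747744/93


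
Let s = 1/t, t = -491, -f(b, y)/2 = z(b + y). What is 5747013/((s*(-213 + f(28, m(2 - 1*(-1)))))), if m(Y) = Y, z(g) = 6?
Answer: 313531487/25 ≈ 1.2541e+7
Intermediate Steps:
f(b, y) = -12 (f(b, y) = -2*6 = -12)
s = -1/491 (s = 1/(-491) = -1/491 ≈ -0.0020367)
5747013/((s*(-213 + f(28, m(2 - 1*(-1)))))) = 5747013/((-(-213 - 12)/491)) = 5747013/((-1/491*(-225))) = 5747013/(225/491) = 5747013*(491/225) = 313531487/25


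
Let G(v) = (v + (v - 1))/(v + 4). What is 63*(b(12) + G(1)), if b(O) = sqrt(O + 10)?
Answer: 63/5 + 63*sqrt(22) ≈ 308.10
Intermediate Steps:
b(O) = sqrt(10 + O)
G(v) = (-1 + 2*v)/(4 + v) (G(v) = (v + (-1 + v))/(4 + v) = (-1 + 2*v)/(4 + v))
63*(b(12) + G(1)) = 63*(sqrt(10 + 12) + (-1 + 2*1)/(4 + 1)) = 63*(sqrt(22) + (-1 + 2)/5) = 63*(sqrt(22) + (1/5)*1) = 63*(sqrt(22) + 1/5) = 63*(1/5 + sqrt(22)) = 63/5 + 63*sqrt(22)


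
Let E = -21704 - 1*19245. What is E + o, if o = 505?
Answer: -40444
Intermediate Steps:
E = -40949 (E = -21704 - 19245 = -40949)
E + o = -40949 + 505 = -40444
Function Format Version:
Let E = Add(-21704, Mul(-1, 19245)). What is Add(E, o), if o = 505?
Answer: -40444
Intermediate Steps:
E = -40949 (E = Add(-21704, -19245) = -40949)
Add(E, o) = Add(-40949, 505) = -40444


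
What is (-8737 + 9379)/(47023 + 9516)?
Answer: 642/56539 ≈ 0.011355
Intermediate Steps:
(-8737 + 9379)/(47023 + 9516) = 642/56539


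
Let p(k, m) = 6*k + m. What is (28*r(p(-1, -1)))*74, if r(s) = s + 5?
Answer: -4144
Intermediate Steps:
p(k, m) = m + 6*k
r(s) = 5 + s
(28*r(p(-1, -1)))*74 = (28*(5 + (-1 + 6*(-1))))*74 = (28*(5 + (-1 - 6)))*74 = (28*(5 - 7))*74 = (28*(-2))*74 = -56*74 = -4144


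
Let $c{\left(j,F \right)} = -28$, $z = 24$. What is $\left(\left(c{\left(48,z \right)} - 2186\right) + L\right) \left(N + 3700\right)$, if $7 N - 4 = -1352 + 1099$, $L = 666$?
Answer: $- \frac{39707748}{7} \approx -5.6725 \cdot 10^{6}$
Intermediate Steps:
$N = - \frac{249}{7}$ ($N = \frac{4}{7} + \frac{-1352 + 1099}{7} = \frac{4}{7} + \frac{1}{7} \left(-253\right) = \frac{4}{7} - \frac{253}{7} = - \frac{249}{7} \approx -35.571$)
$\left(\left(c{\left(48,z \right)} - 2186\right) + L\right) \left(N + 3700\right) = \left(\left(-28 - 2186\right) + 666\right) \left(- \frac{249}{7} + 3700\right) = \left(-2214 + 666\right) \frac{25651}{7} = \left(-1548\right) \frac{25651}{7} = - \frac{39707748}{7}$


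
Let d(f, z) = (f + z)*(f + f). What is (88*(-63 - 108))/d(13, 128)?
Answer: -2508/611 ≈ -4.1047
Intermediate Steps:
d(f, z) = 2*f*(f + z) (d(f, z) = (f + z)*(2*f) = 2*f*(f + z))
(88*(-63 - 108))/d(13, 128) = (88*(-63 - 108))/((2*13*(13 + 128))) = (88*(-171))/((2*13*141)) = -15048/3666 = -15048*1/3666 = -2508/611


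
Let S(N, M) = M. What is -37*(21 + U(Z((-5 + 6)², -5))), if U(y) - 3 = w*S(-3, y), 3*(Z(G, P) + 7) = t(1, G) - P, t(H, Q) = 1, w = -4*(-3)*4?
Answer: 7992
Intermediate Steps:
w = 48 (w = 12*4 = 48)
Z(G, P) = -20/3 - P/3 (Z(G, P) = -7 + (1 - P)/3 = -7 + (⅓ - P/3) = -20/3 - P/3)
U(y) = 3 + 48*y
-37*(21 + U(Z((-5 + 6)², -5))) = -37*(21 + (3 + 48*(-20/3 - ⅓*(-5)))) = -37*(21 + (3 + 48*(-20/3 + 5/3))) = -37*(21 + (3 + 48*(-5))) = -37*(21 + (3 - 240)) = -37*(21 - 237) = -37*(-216) = 7992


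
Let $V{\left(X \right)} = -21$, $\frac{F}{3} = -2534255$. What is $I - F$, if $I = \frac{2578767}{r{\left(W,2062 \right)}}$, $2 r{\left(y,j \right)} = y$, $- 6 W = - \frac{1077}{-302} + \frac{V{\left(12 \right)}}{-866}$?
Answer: $- \frac{6624877022}{6521} \approx -1.0159 \cdot 10^{6}$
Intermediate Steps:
$F = -7602765$ ($F = 3 \left(-2534255\right) = -7602765$)
$W = - \frac{39126}{65383}$ ($W = - \frac{- \frac{1077}{-302} - \frac{21}{-866}}{6} = - \frac{\left(-1077\right) \left(- \frac{1}{302}\right) - - \frac{21}{866}}{6} = - \frac{\frac{1077}{302} + \frac{21}{866}}{6} = \left(- \frac{1}{6}\right) \frac{234756}{65383} = - \frac{39126}{65383} \approx -0.59841$)
$r{\left(y,j \right)} = \frac{y}{2}$
$I = - \frac{56202507587}{6521}$ ($I = \frac{2578767}{\frac{1}{2} \left(- \frac{39126}{65383}\right)} = \frac{2578767}{- \frac{19563}{65383}} = 2578767 \left(- \frac{65383}{19563}\right) = - \frac{56202507587}{6521} \approx -8.6187 \cdot 10^{6}$)
$I - F = - \frac{56202507587}{6521} - -7602765 = - \frac{56202507587}{6521} + 7602765 = - \frac{6624877022}{6521}$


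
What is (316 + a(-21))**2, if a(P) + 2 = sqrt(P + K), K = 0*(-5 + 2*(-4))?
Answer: (314 + I*sqrt(21))**2 ≈ 98575.0 + 2877.9*I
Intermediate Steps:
K = 0 (K = 0*(-5 - 8) = 0*(-13) = 0)
a(P) = -2 + sqrt(P) (a(P) = -2 + sqrt(P + 0) = -2 + sqrt(P))
(316 + a(-21))**2 = (316 + (-2 + sqrt(-21)))**2 = (316 + (-2 + I*sqrt(21)))**2 = (314 + I*sqrt(21))**2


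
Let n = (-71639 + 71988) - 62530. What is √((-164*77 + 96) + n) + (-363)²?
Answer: 131769 + I*√74713 ≈ 1.3177e+5 + 273.34*I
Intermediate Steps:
n = -62181 (n = 349 - 62530 = -62181)
√((-164*77 + 96) + n) + (-363)² = √((-164*77 + 96) - 62181) + (-363)² = √((-12628 + 96) - 62181) + 131769 = √(-12532 - 62181) + 131769 = √(-74713) + 131769 = I*√74713 + 131769 = 131769 + I*√74713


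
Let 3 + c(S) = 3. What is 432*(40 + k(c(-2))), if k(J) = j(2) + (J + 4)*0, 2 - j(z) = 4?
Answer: 16416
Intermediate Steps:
c(S) = 0 (c(S) = -3 + 3 = 0)
j(z) = -2 (j(z) = 2 - 1*4 = 2 - 4 = -2)
k(J) = -2 (k(J) = -2 + (J + 4)*0 = -2 + (4 + J)*0 = -2 + 0 = -2)
432*(40 + k(c(-2))) = 432*(40 - 2) = 432*38 = 16416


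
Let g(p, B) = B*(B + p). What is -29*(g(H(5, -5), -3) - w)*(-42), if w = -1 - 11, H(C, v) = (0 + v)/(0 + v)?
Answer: 21924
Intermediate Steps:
H(C, v) = 1 (H(C, v) = v/v = 1)
w = -12
-29*(g(H(5, -5), -3) - w)*(-42) = -29*(-3*(-3 + 1) - 1*(-12))*(-42) = -29*(-3*(-2) + 12)*(-42) = -29*(6 + 12)*(-42) = -29*18*(-42) = -522*(-42) = 21924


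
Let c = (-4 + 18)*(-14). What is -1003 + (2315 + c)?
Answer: 1116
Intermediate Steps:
c = -196 (c = 14*(-14) = -196)
-1003 + (2315 + c) = -1003 + (2315 - 196) = -1003 + 2119 = 1116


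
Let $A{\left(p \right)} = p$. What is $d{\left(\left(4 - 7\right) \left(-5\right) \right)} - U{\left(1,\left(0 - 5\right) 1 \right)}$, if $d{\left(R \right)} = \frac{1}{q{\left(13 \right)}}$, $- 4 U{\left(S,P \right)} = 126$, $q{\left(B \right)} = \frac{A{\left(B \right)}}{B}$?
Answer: $\frac{65}{2} \approx 32.5$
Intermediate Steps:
$q{\left(B \right)} = 1$ ($q{\left(B \right)} = \frac{B}{B} = 1$)
$U{\left(S,P \right)} = - \frac{63}{2}$ ($U{\left(S,P \right)} = \left(- \frac{1}{4}\right) 126 = - \frac{63}{2}$)
$d{\left(R \right)} = 1$ ($d{\left(R \right)} = 1^{-1} = 1$)
$d{\left(\left(4 - 7\right) \left(-5\right) \right)} - U{\left(1,\left(0 - 5\right) 1 \right)} = 1 - - \frac{63}{2} = 1 + \frac{63}{2} = \frac{65}{2}$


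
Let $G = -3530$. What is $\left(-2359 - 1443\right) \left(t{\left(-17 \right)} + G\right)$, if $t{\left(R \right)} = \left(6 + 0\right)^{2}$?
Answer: $13284188$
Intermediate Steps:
$t{\left(R \right)} = 36$ ($t{\left(R \right)} = 6^{2} = 36$)
$\left(-2359 - 1443\right) \left(t{\left(-17 \right)} + G\right) = \left(-2359 - 1443\right) \left(36 - 3530\right) = \left(-3802\right) \left(-3494\right) = 13284188$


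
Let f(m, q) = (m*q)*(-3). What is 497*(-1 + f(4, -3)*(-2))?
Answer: -36281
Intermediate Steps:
f(m, q) = -3*m*q
497*(-1 + f(4, -3)*(-2)) = 497*(-1 - 3*4*(-3)*(-2)) = 497*(-1 + 36*(-2)) = 497*(-1 - 72) = 497*(-73) = -36281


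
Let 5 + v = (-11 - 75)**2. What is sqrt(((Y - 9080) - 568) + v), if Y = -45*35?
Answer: 2*I*sqrt(958) ≈ 61.903*I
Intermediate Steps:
v = 7391 (v = -5 + (-11 - 75)**2 = -5 + (-86)**2 = -5 + 7396 = 7391)
Y = -1575
sqrt(((Y - 9080) - 568) + v) = sqrt(((-1575 - 9080) - 568) + 7391) = sqrt((-10655 - 568) + 7391) = sqrt(-11223 + 7391) = sqrt(-3832) = 2*I*sqrt(958)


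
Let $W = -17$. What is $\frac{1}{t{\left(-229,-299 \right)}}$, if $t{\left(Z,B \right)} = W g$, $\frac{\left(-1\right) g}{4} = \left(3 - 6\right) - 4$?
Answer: $- \frac{1}{476} \approx -0.0021008$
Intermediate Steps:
$g = 28$ ($g = - 4 \left(\left(3 - 6\right) - 4\right) = - 4 \left(-3 - 4\right) = \left(-4\right) \left(-7\right) = 28$)
$t{\left(Z,B \right)} = -476$ ($t{\left(Z,B \right)} = \left(-17\right) 28 = -476$)
$\frac{1}{t{\left(-229,-299 \right)}} = \frac{1}{-476} = - \frac{1}{476}$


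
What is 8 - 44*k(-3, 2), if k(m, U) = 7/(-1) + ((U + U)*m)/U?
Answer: 580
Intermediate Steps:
k(m, U) = -7 + 2*m (k(m, U) = 7*(-1) + ((2*U)*m)/U = -7 + (2*U*m)/U = -7 + 2*m)
8 - 44*k(-3, 2) = 8 - 44*(-7 + 2*(-3)) = 8 - 44*(-7 - 6) = 8 - 44*(-13) = 8 + 572 = 580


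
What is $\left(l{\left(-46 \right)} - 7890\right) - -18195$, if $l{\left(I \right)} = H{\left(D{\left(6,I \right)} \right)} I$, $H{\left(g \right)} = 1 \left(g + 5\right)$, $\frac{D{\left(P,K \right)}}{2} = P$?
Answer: $9523$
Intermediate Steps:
$D{\left(P,K \right)} = 2 P$
$H{\left(g \right)} = 5 + g$ ($H{\left(g \right)} = 1 \left(5 + g\right) = 5 + g$)
$l{\left(I \right)} = 17 I$ ($l{\left(I \right)} = \left(5 + 2 \cdot 6\right) I = \left(5 + 12\right) I = 17 I$)
$\left(l{\left(-46 \right)} - 7890\right) - -18195 = \left(17 \left(-46\right) - 7890\right) - -18195 = \left(-782 - 7890\right) + 18195 = -8672 + 18195 = 9523$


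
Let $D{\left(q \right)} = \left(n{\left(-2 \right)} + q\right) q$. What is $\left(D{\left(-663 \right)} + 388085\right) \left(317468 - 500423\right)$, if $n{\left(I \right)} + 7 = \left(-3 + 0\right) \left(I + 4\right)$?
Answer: $-153000326715$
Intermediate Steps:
$n{\left(I \right)} = -19 - 3 I$ ($n{\left(I \right)} = -7 + \left(-3 + 0\right) \left(I + 4\right) = -7 - 3 \left(4 + I\right) = -7 - \left(12 + 3 I\right) = -19 - 3 I$)
$D{\left(q \right)} = q \left(-13 + q\right)$ ($D{\left(q \right)} = \left(\left(-19 - -6\right) + q\right) q = \left(\left(-19 + 6\right) + q\right) q = \left(-13 + q\right) q = q \left(-13 + q\right)$)
$\left(D{\left(-663 \right)} + 388085\right) \left(317468 - 500423\right) = \left(- 663 \left(-13 - 663\right) + 388085\right) \left(317468 - 500423\right) = \left(\left(-663\right) \left(-676\right) + 388085\right) \left(-182955\right) = \left(448188 + 388085\right) \left(-182955\right) = 836273 \left(-182955\right) = -153000326715$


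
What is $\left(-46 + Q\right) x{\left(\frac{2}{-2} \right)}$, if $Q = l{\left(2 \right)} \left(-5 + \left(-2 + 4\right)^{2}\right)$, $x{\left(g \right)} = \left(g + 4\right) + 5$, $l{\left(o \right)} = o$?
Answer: $-384$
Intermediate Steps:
$x{\left(g \right)} = 9 + g$ ($x{\left(g \right)} = \left(4 + g\right) + 5 = 9 + g$)
$Q = -2$ ($Q = 2 \left(-5 + \left(-2 + 4\right)^{2}\right) = 2 \left(-5 + 2^{2}\right) = 2 \left(-5 + 4\right) = 2 \left(-1\right) = -2$)
$\left(-46 + Q\right) x{\left(\frac{2}{-2} \right)} = \left(-46 - 2\right) \left(9 + \frac{2}{-2}\right) = - 48 \left(9 + 2 \left(- \frac{1}{2}\right)\right) = - 48 \left(9 - 1\right) = \left(-48\right) 8 = -384$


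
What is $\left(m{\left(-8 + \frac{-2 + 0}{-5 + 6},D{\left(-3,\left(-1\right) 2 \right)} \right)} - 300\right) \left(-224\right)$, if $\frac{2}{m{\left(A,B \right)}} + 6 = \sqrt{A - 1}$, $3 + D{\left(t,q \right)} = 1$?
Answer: $\frac{3161088}{47} + \frac{448 i \sqrt{11}}{47} \approx 67257.0 + 31.614 i$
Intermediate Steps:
$D{\left(t,q \right)} = -2$ ($D{\left(t,q \right)} = -3 + 1 = -2$)
$m{\left(A,B \right)} = \frac{2}{-6 + \sqrt{-1 + A}}$ ($m{\left(A,B \right)} = \frac{2}{-6 + \sqrt{A - 1}} = \frac{2}{-6 + \sqrt{-1 + A}}$)
$\left(m{\left(-8 + \frac{-2 + 0}{-5 + 6},D{\left(-3,\left(-1\right) 2 \right)} \right)} - 300\right) \left(-224\right) = \left(\frac{2}{-6 + \sqrt{-1 - \left(8 - \frac{-2 + 0}{-5 + 6}\right)}} - 300\right) \left(-224\right) = \left(\frac{2}{-6 + \sqrt{-1 - \left(8 + \frac{2}{1}\right)}} - 300\right) \left(-224\right) = \left(\frac{2}{-6 + \sqrt{-1 - 10}} - 300\right) \left(-224\right) = \left(\frac{2}{-6 + \sqrt{-11}} - 300\right) \left(-224\right) = \left(\frac{2}{-6 + i \sqrt{11}} - 300\right) \left(-224\right) = \left(-300 + \frac{2}{-6 + i \sqrt{11}}\right) \left(-224\right) = 67200 - \frac{448}{-6 + i \sqrt{11}}$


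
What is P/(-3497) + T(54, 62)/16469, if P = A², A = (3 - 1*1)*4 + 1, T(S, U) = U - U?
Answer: -81/3497 ≈ -0.023163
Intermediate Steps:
T(S, U) = 0
A = 9 (A = (3 - 1)*4 + 1 = 2*4 + 1 = 8 + 1 = 9)
P = 81 (P = 9² = 81)
P/(-3497) + T(54, 62)/16469 = 81/(-3497) + 0/16469 = 81*(-1/3497) + 0*(1/16469) = -81/3497 + 0 = -81/3497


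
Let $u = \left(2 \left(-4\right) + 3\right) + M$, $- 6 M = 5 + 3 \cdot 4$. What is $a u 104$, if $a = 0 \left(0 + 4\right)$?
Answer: $0$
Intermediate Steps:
$a = 0$ ($a = 0 \cdot 4 = 0$)
$M = - \frac{17}{6}$ ($M = - \frac{5 + 3 \cdot 4}{6} = - \frac{5 + 12}{6} = \left(- \frac{1}{6}\right) 17 = - \frac{17}{6} \approx -2.8333$)
$u = - \frac{47}{6}$ ($u = \left(2 \left(-4\right) + 3\right) - \frac{17}{6} = \left(-8 + 3\right) - \frac{17}{6} = -5 - \frac{17}{6} = - \frac{47}{6} \approx -7.8333$)
$a u 104 = 0 \left(- \frac{47}{6}\right) 104 = 0 \cdot 104 = 0$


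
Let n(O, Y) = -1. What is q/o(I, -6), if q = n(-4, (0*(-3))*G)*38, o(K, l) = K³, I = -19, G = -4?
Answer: 2/361 ≈ 0.0055402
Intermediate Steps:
q = -38 (q = -1*38 = -38)
q/o(I, -6) = -38/((-19)³) = -38/(-6859) = -38*(-1/6859) = 2/361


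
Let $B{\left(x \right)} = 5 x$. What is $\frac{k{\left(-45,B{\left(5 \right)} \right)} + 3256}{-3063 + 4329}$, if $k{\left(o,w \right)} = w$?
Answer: $\frac{3281}{1266} \approx 2.5916$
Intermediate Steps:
$\frac{k{\left(-45,B{\left(5 \right)} \right)} + 3256}{-3063 + 4329} = \frac{5 \cdot 5 + 3256}{-3063 + 4329} = \frac{25 + 3256}{1266} = 3281 \cdot \frac{1}{1266} = \frac{3281}{1266}$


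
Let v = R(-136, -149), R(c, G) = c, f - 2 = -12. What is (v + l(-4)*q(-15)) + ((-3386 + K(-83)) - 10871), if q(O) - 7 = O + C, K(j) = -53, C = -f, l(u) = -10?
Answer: -14466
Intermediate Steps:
f = -10 (f = 2 - 12 = -10)
C = 10 (C = -1*(-10) = 10)
q(O) = 17 + O (q(O) = 7 + (O + 10) = 7 + (10 + O) = 17 + O)
v = -136
(v + l(-4)*q(-15)) + ((-3386 + K(-83)) - 10871) = (-136 - 10*(17 - 15)) + ((-3386 - 53) - 10871) = (-136 - 10*2) + (-3439 - 10871) = (-136 - 20) - 14310 = -156 - 14310 = -14466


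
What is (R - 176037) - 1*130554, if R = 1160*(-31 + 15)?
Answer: -325151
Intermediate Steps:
R = -18560 (R = 1160*(-16) = -18560)
(R - 176037) - 1*130554 = (-18560 - 176037) - 1*130554 = -194597 - 130554 = -325151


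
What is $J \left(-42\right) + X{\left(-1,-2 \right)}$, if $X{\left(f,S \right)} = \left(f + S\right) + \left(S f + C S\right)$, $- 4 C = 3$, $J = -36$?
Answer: $\frac{3025}{2} \approx 1512.5$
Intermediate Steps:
$C = - \frac{3}{4}$ ($C = \left(- \frac{1}{4}\right) 3 = - \frac{3}{4} \approx -0.75$)
$X{\left(f,S \right)} = f + \frac{S}{4} + S f$ ($X{\left(f,S \right)} = \left(f + S\right) + \left(S f - \frac{3 S}{4}\right) = \left(S + f\right) + \left(- \frac{3 S}{4} + S f\right) = f + \frac{S}{4} + S f$)
$J \left(-42\right) + X{\left(-1,-2 \right)} = \left(-36\right) \left(-42\right) - - \frac{1}{2} = 1512 - - \frac{1}{2} = 1512 + \frac{1}{2} = \frac{3025}{2}$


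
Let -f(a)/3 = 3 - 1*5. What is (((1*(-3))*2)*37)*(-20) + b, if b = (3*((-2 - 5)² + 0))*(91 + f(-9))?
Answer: 18699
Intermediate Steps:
f(a) = 6 (f(a) = -3*(3 - 1*5) = -3*(3 - 5) = -3*(-2) = 6)
b = 14259 (b = (3*((-2 - 5)² + 0))*(91 + 6) = (3*((-7)² + 0))*97 = (3*(49 + 0))*97 = (3*49)*97 = 147*97 = 14259)
(((1*(-3))*2)*37)*(-20) + b = (((1*(-3))*2)*37)*(-20) + 14259 = (-3*2*37)*(-20) + 14259 = -6*37*(-20) + 14259 = -222*(-20) + 14259 = 4440 + 14259 = 18699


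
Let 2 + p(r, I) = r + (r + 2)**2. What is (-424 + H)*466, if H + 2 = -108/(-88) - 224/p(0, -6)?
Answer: -2751497/11 ≈ -2.5014e+5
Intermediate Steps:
p(r, I) = -2 + r + (2 + r)**2 (p(r, I) = -2 + (r + (r + 2)**2) = -2 + (r + (2 + r)**2) = -2 + r + (2 + r)**2)
H = -2481/22 (H = -2 + (-108/(-88) - 224/(-2 + 0 + (2 + 0)**2)) = -2 + (-108*(-1/88) - 224/(-2 + 0 + 2**2)) = -2 + (27/22 - 224/(-2 + 0 + 4)) = -2 + (27/22 - 224/2) = -2 + (27/22 - 224*1/2) = -2 + (27/22 - 112) = -2 - 2437/22 = -2481/22 ≈ -112.77)
(-424 + H)*466 = (-424 - 2481/22)*466 = -11809/22*466 = -2751497/11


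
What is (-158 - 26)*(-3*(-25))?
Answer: -13800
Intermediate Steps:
(-158 - 26)*(-3*(-25)) = -184*75 = -13800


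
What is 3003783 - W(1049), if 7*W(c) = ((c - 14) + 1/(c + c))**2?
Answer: 87835130287763/30811228 ≈ 2.8508e+6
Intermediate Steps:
W(c) = (-14 + c + 1/(2*c))**2/7 (W(c) = ((c - 14) + 1/(c + c))**2/7 = ((-14 + c) + 1/(2*c))**2/7 = (-14 + c + 1/(2*c))**2/7)
3003783 - W(1049) = 3003783 - (1 - 28*1049 + 2*1049**2)**2/(28*1049**2) = 3003783 - (1 - 29372 + 2*1100401)**2/(28*1100401) = 3003783 - (1 - 29372 + 2200802)**2/(28*1100401) = 3003783 - 2171431**2/(28*1100401) = 3003783 - 4715112587761/(28*1100401) = 3003783 - 1*4715112587761/30811228 = 3003783 - 4715112587761/30811228 = 87835130287763/30811228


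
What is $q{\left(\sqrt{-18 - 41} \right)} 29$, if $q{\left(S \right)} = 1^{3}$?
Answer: $29$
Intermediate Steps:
$q{\left(S \right)} = 1$
$q{\left(\sqrt{-18 - 41} \right)} 29 = 1 \cdot 29 = 29$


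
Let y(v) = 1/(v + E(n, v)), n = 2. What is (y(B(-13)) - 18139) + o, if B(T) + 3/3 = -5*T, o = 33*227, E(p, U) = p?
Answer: -702767/66 ≈ -10648.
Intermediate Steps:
o = 7491
B(T) = -1 - 5*T
y(v) = 1/(2 + v) (y(v) = 1/(v + 2) = 1/(2 + v))
(y(B(-13)) - 18139) + o = (1/(2 + (-1 - 5*(-13))) - 18139) + 7491 = (1/(2 + (-1 + 65)) - 18139) + 7491 = (1/(2 + 64) - 18139) + 7491 = (1/66 - 18139) + 7491 = -1197173/66 + 7491 = -702767/66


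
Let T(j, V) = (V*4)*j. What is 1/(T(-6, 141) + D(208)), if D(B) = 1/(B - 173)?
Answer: -35/118439 ≈ -0.00029551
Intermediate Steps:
T(j, V) = 4*V*j (T(j, V) = (4*V)*j = 4*V*j)
D(B) = 1/(-173 + B)
1/(T(-6, 141) + D(208)) = 1/(4*141*(-6) + 1/(-173 + 208)) = 1/(-3384 + 1/35) = 1/(-118439/35) = -35/118439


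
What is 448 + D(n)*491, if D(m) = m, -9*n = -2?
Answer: 5014/9 ≈ 557.11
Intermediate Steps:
n = 2/9 (n = -1/9*(-2) = 2/9 ≈ 0.22222)
448 + D(n)*491 = 448 + (2/9)*491 = 448 + 982/9 = 5014/9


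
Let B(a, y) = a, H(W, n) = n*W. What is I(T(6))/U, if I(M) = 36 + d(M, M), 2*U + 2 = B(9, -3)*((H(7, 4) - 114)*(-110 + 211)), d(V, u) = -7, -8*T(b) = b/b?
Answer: -29/39088 ≈ -0.00074192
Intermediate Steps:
T(b) = -1/8 (T(b) = -b/(8*b) = -1/8*1 = -1/8)
H(W, n) = W*n
U = -39088 (U = -1 + (9*((7*4 - 114)*(-110 + 211)))/2 = -1 + (9*((28 - 114)*101))/2 = -1 + (9*(-86*101))/2 = -1 + (9*(-8686))/2 = -1 + (1/2)*(-78174) = -1 - 39087 = -39088)
I(M) = 29 (I(M) = 36 - 7 = 29)
I(T(6))/U = 29/(-39088) = 29*(-1/39088) = -29/39088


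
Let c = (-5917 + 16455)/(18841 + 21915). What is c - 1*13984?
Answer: -284960683/20378 ≈ -13984.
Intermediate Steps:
c = 5269/20378 (c = 10538/40756 = 10538*(1/40756) = 5269/20378 ≈ 0.25856)
c - 1*13984 = 5269/20378 - 1*13984 = 5269/20378 - 13984 = -284960683/20378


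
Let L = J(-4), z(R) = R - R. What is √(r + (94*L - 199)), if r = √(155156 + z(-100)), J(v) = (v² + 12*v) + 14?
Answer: √(-1891 + 2*√38789) ≈ 38.692*I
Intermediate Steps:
z(R) = 0
J(v) = 14 + v² + 12*v
L = -18 (L = 14 + (-4)² + 12*(-4) = 14 + 16 - 48 = -18)
r = 2*√38789 (r = √(155156 + 0) = √155156 = 2*√38789 ≈ 393.90)
√(r + (94*L - 199)) = √(2*√38789 + (94*(-18) - 199)) = √(2*√38789 + (-1692 - 199)) = √(2*√38789 - 1891) = √(-1891 + 2*√38789)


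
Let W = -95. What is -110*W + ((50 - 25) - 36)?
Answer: 10439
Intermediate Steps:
-110*W + ((50 - 25) - 36) = -110*(-95) + ((50 - 25) - 36) = 10450 + (25 - 36) = 10450 - 11 = 10439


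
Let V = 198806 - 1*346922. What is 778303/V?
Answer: -778303/148116 ≈ -5.2547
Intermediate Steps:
V = -148116 (V = 198806 - 346922 = -148116)
778303/V = 778303/(-148116) = 778303*(-1/148116) = -778303/148116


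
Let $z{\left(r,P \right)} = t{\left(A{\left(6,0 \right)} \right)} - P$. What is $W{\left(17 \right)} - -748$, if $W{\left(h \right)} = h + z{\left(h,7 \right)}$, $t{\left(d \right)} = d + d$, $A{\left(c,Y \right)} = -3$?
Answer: $752$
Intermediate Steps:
$t{\left(d \right)} = 2 d$
$z{\left(r,P \right)} = -6 - P$ ($z{\left(r,P \right)} = 2 \left(-3\right) - P = -6 - P$)
$W{\left(h \right)} = -13 + h$ ($W{\left(h \right)} = h - 13 = -13 + h$)
$W{\left(17 \right)} - -748 = \left(-13 + 17\right) - -748 = 4 + 748 = 752$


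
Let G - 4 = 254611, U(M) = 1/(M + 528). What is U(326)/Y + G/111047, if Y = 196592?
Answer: 42747202467367/18643632857696 ≈ 2.2929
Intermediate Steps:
U(M) = 1/(528 + M)
G = 254615 (G = 4 + 254611 = 254615)
U(326)/Y + G/111047 = 1/((528 + 326)*196592) + 254615/111047 = (1/196592)/854 + 254615*(1/111047) = (1/854)*(1/196592) + 254615/111047 = 1/167889568 + 254615/111047 = 42747202467367/18643632857696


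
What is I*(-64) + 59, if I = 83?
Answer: -5253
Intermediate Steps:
I*(-64) + 59 = 83*(-64) + 59 = -5312 + 59 = -5253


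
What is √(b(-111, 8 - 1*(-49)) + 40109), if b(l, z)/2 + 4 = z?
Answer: √40215 ≈ 200.54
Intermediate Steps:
b(l, z) = -8 + 2*z
√(b(-111, 8 - 1*(-49)) + 40109) = √((-8 + 2*(8 - 1*(-49))) + 40109) = √((-8 + 2*(8 + 49)) + 40109) = √((-8 + 2*57) + 40109) = √((-8 + 114) + 40109) = √(106 + 40109) = √40215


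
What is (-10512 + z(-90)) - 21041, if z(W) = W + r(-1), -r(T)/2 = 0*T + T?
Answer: -31641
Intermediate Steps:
r(T) = -2*T (r(T) = -2*(0*T + T) = -2*(0 + T) = -2*T)
z(W) = 2 + W (z(W) = W - 2*(-1) = W + 2 = 2 + W)
(-10512 + z(-90)) - 21041 = (-10512 + (2 - 90)) - 21041 = (-10512 - 88) - 21041 = -10600 - 21041 = -31641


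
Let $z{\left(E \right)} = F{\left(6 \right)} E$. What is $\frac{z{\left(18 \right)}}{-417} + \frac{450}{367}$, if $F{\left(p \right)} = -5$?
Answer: $\frac{73560}{51013} \approx 1.442$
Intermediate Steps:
$z{\left(E \right)} = - 5 E$
$\frac{z{\left(18 \right)}}{-417} + \frac{450}{367} = \frac{\left(-5\right) 18}{-417} + \frac{450}{367} = \left(-90\right) \left(- \frac{1}{417}\right) + 450 \cdot \frac{1}{367} = \frac{30}{139} + \frac{450}{367} = \frac{73560}{51013}$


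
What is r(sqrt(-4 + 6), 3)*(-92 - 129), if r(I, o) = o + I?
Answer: -663 - 221*sqrt(2) ≈ -975.54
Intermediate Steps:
r(I, o) = I + o
r(sqrt(-4 + 6), 3)*(-92 - 129) = (sqrt(-4 + 6) + 3)*(-92 - 129) = (sqrt(2) + 3)*(-221) = (3 + sqrt(2))*(-221) = -663 - 221*sqrt(2)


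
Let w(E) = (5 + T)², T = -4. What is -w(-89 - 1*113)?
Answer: -1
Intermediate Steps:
w(E) = 1 (w(E) = (5 - 4)² = 1² = 1)
-w(-89 - 1*113) = -1*1 = -1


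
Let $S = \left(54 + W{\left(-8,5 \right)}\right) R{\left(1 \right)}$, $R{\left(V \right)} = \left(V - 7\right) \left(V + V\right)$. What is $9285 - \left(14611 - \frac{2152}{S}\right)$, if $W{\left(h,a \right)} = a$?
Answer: $- \frac{943240}{177} \approx -5329.0$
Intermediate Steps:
$R{\left(V \right)} = 2 V \left(-7 + V\right)$ ($R{\left(V \right)} = \left(-7 + V\right) 2 V = 2 V \left(-7 + V\right)$)
$S = -708$ ($S = \left(54 + 5\right) 2 \cdot 1 \left(-7 + 1\right) = 59 \cdot 2 \cdot 1 \left(-6\right) = 59 \left(-12\right) = -708$)
$9285 - \left(14611 - \frac{2152}{S}\right) = 9285 - \left(14611 - \frac{2152}{-708}\right) = 9285 - \left(14611 - - \frac{538}{177}\right) = 9285 - \left(14611 + \frac{538}{177}\right) = 9285 - \frac{2586685}{177} = - \frac{943240}{177}$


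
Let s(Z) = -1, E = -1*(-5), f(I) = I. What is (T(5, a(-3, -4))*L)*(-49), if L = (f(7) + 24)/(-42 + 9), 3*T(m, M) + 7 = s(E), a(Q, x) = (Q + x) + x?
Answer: -12152/99 ≈ -122.75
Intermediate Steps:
E = 5
a(Q, x) = Q + 2*x
T(m, M) = -8/3 (T(m, M) = -7/3 + (⅓)*(-1) = -7/3 - ⅓ = -8/3)
L = -31/33 (L = (7 + 24)/(-42 + 9) = 31/(-33) = 31*(-1/33) = -31/33 ≈ -0.93939)
(T(5, a(-3, -4))*L)*(-49) = -8/3*(-31/33)*(-49) = (248/99)*(-49) = -12152/99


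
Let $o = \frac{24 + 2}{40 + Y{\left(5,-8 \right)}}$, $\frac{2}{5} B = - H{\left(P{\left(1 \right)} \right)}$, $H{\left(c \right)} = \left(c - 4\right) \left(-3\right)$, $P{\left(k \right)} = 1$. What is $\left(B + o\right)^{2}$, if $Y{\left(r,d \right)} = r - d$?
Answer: $\frac{5442889}{11236} \approx 484.42$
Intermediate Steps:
$H{\left(c \right)} = 12 - 3 c$ ($H{\left(c \right)} = \left(-4 + c\right) \left(-3\right) = 12 - 3 c$)
$B = - \frac{45}{2}$ ($B = \frac{5 \left(- (12 - 3)\right)}{2} = \frac{5 \left(\left(-1\right) 9\right)}{2} = \frac{5}{2} \left(-9\right) = - \frac{45}{2} \approx -22.5$)
$o = \frac{26}{53}$ ($o = \frac{24 + 2}{40 + \left(5 - -8\right)} = \frac{26}{40 + \left(5 + 8\right)} = \frac{26}{40 + 13} = \frac{26}{53} \approx 0.49057$)
$\left(B + o\right)^{2} = \left(- \frac{45}{2} + \frac{26}{53}\right)^{2} = \left(- \frac{2333}{106}\right)^{2} = \frac{5442889}{11236}$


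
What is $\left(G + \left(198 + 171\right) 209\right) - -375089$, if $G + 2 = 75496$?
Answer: $527704$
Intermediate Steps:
$G = 75494$ ($G = -2 + 75496 = 75494$)
$\left(G + \left(198 + 171\right) 209\right) - -375089 = \left(75494 + \left(198 + 171\right) 209\right) - -375089 = \left(75494 + 369 \cdot 209\right) + 375089 = \left(75494 + 77121\right) + 375089 = 152615 + 375089 = 527704$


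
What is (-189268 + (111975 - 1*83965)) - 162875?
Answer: -324133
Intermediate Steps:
(-189268 + (111975 - 1*83965)) - 162875 = (-189268 + (111975 - 83965)) - 162875 = (-189268 + 28010) - 162875 = -161258 - 162875 = -324133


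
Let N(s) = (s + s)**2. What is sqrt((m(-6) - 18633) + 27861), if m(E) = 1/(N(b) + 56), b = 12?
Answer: sqrt(921471326)/316 ≈ 96.063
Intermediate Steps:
N(s) = 4*s**2 (N(s) = (2*s)**2 = 4*s**2)
m(E) = 1/632 (m(E) = 1/(4*12**2 + 56) = 1/(4*144 + 56) = 1/(576 + 56) = 1/632)
sqrt((m(-6) - 18633) + 27861) = sqrt((1/632 - 18633) + 27861) = sqrt(-11776055/632 + 27861) = sqrt(5832097/632) = sqrt(921471326)/316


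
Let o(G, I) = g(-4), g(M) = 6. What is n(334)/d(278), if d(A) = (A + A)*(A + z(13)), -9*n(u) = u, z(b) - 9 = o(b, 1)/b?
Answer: -2171/9349974 ≈ -0.00023219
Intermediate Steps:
o(G, I) = 6
z(b) = 9 + 6/b
n(u) = -u/9
d(A) = 2*A*(123/13 + A) (d(A) = (A + A)*(A + (9 + 6/13)) = (2*A)*(A + (9 + 6*(1/13))) = (2*A)*(A + (9 + 6/13)) = (2*A)*(A + 123/13) = (2*A)*(123/13 + A) = 2*A*(123/13 + A))
n(334)/d(278) = (-⅑*334)/(((2/13)*278*(123 + 13*278))) = -334*13/(556*(123 + 3614))/9 = -334/(9*((2/13)*278*3737)) = -334/(9*2077772/13) = -334/9*13/2077772 = -2171/9349974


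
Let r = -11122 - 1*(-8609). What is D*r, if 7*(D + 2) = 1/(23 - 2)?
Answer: 105187/21 ≈ 5008.9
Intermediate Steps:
D = -293/147 (D = -2 + 1/(7*(23 - 2)) = -2 + (⅐)/21 = -2 + (⅐)*(1/21) = -2 + 1/147 = -293/147 ≈ -1.9932)
r = -2513 (r = -11122 + 8609 = -2513)
D*r = -293/147*(-2513) = 105187/21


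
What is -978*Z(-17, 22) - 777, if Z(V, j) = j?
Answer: -22293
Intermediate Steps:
-978*Z(-17, 22) - 777 = -978*22 - 777 = -21516 - 777 = -22293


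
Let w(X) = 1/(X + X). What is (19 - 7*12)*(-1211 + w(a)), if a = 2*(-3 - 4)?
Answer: 2204085/28 ≈ 78717.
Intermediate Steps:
a = -14 (a = 2*(-7) = -14)
w(X) = 1/(2*X)
(19 - 7*12)*(-1211 + w(a)) = (19 - 7*12)*(-1211 + (½)/(-14)) = (19 - 84)*(-1211 + (½)*(-1/14)) = -65*(-1211 - 1/28) = -65*(-33909/28) = 2204085/28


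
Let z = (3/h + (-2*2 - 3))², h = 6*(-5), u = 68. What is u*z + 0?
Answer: 85697/25 ≈ 3427.9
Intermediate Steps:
h = -30
z = 5041/100 (z = (3/(-30) + (-2*2 - 3))² = (3*(-1/30) + (-4 - 3))² = (-⅒ - 7)² = (-71/10)² = 5041/100 ≈ 50.410)
u*z + 0 = 68*(5041/100) + 0 = 85697/25 + 0 = 85697/25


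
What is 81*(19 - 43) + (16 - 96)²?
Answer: 4456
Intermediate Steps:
81*(19 - 43) + (16 - 96)² = 81*(-24) + (-80)² = -1944 + 6400 = 4456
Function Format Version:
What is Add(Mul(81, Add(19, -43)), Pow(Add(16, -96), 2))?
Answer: 4456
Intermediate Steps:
Add(Mul(81, Add(19, -43)), Pow(Add(16, -96), 2)) = Add(Mul(81, -24), Pow(-80, 2)) = Add(-1944, 6400) = 4456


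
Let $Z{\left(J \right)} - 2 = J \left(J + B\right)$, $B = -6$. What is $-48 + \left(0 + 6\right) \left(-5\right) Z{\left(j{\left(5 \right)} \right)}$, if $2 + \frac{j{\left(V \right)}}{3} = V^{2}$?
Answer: $-130518$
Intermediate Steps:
$j{\left(V \right)} = -6 + 3 V^{2}$
$Z{\left(J \right)} = 2 + J \left(-6 + J\right)$ ($Z{\left(J \right)} = 2 + J \left(J - 6\right) = 2 + J \left(-6 + J\right)$)
$-48 + \left(0 + 6\right) \left(-5\right) Z{\left(j{\left(5 \right)} \right)} = -48 + \left(0 + 6\right) \left(-5\right) \left(2 + \left(-6 + 3 \cdot 5^{2}\right)^{2} - 6 \left(-6 + 3 \cdot 5^{2}\right)\right) = -48 + 6 \left(-5\right) \left(2 + \left(-6 + 3 \cdot 25\right)^{2} - 6 \left(-6 + 3 \cdot 25\right)\right) = -48 - 30 \left(2 + \left(-6 + 75\right)^{2} - 6 \left(-6 + 75\right)\right) = -48 - 30 \left(2 + 69^{2} - 414\right) = -48 - 30 \left(2 + 4761 - 414\right) = -48 - 130470 = -130518$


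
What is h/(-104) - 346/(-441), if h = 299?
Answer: -7375/3528 ≈ -2.0904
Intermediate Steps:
h/(-104) - 346/(-441) = 299/(-104) - 346/(-441) = 299*(-1/104) - 346*(-1/441) = -23/8 + 346/441 = -7375/3528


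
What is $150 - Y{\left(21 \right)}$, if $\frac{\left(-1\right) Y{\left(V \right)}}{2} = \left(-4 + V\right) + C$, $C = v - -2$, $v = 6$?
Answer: $200$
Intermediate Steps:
$C = 8$ ($C = 6 - -2 = 6 + 2 = 8$)
$Y{\left(V \right)} = -8 - 2 V$ ($Y{\left(V \right)} = - 2 \left(\left(-4 + V\right) + 8\right) = - 2 \left(4 + V\right) = -8 - 2 V$)
$150 - Y{\left(21 \right)} = 150 - \left(-8 - 42\right) = 150 - -50 = 150 + 50 = 200$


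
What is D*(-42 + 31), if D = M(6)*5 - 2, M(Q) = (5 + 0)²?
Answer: -1353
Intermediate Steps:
M(Q) = 25 (M(Q) = 5² = 25)
D = 123 (D = 25*5 - 2 = 125 - 2 = 123)
D*(-42 + 31) = 123*(-42 + 31) = 123*(-11) = -1353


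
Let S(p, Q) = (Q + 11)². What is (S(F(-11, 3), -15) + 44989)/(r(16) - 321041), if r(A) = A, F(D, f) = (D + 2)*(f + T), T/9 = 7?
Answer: -9001/64205 ≈ -0.14019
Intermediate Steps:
T = 63 (T = 9*7 = 63)
F(D, f) = (2 + D)*(63 + f) (F(D, f) = (D + 2)*(f + 63) = (2 + D)*(63 + f))
S(p, Q) = (11 + Q)²
(S(F(-11, 3), -15) + 44989)/(r(16) - 321041) = ((11 - 15)² + 44989)/(16 - 321041) = ((-4)² + 44989)/(-321025) = (16 + 44989)*(-1/321025) = 45005*(-1/321025) = -9001/64205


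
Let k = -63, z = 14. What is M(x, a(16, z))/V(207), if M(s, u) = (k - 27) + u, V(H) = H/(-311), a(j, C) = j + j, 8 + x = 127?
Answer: 18038/207 ≈ 87.140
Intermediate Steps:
x = 119 (x = -8 + 127 = 119)
a(j, C) = 2*j
V(H) = -H/311 (V(H) = H*(-1/311) = -H/311)
M(s, u) = -90 + u (M(s, u) = (-63 - 27) + u = -90 + u)
M(x, a(16, z))/V(207) = (-90 + 2*16)/((-1/311*207)) = (-90 + 32)/(-207/311) = -58*(-311/207) = 18038/207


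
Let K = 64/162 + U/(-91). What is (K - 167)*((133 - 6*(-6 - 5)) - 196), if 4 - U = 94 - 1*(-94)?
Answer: -1213141/2457 ≈ -493.75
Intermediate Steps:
U = -184 (U = 4 - (94 - 1*(-94)) = 4 - (94 + 94) = 4 - 1*188 = 4 - 188 = -184)
K = 17816/7371 (K = 64/162 - 184/(-91) = 64*(1/162) - 184*(-1/91) = 32/81 + 184/91 = 17816/7371 ≈ 2.4170)
(K - 167)*((133 - 6*(-6 - 5)) - 196) = (17816/7371 - 167)*((133 - 6*(-6 - 5)) - 196) = -1213141*((133 - 6*(-11)) - 196)/7371 = -1213141*((133 + 66) - 196)/7371 = -1213141*(199 - 196)/7371 = -1213141/7371*3 = -1213141/2457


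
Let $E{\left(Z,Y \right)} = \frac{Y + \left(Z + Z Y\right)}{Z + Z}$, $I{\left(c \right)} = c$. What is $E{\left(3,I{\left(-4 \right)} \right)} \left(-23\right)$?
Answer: $\frac{299}{6} \approx 49.833$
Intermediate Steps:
$E{\left(Z,Y \right)} = \frac{Y + Z + Y Z}{2 Z}$ ($E{\left(Z,Y \right)} = \frac{Y + \left(Z + Y Z\right)}{2 Z} = \left(Y + Z + Y Z\right) \frac{1}{2 Z} = \frac{Y + Z + Y Z}{2 Z}$)
$E{\left(3,I{\left(-4 \right)} \right)} \left(-23\right) = \frac{-4 + 3 \left(1 - 4\right)}{2 \cdot 3} \left(-23\right) = \frac{1}{2} \cdot \frac{1}{3} \left(-4 + 3 \left(-3\right)\right) \left(-23\right) = \frac{1}{2} \cdot \frac{1}{3} \left(-4 - 9\right) \left(-23\right) = \frac{1}{2} \cdot \frac{1}{3} \left(-13\right) \left(-23\right) = \left(- \frac{13}{6}\right) \left(-23\right) = \frac{299}{6}$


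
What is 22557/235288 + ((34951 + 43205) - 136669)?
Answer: -13767384187/235288 ≈ -58513.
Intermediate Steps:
22557/235288 + ((34951 + 43205) - 136669) = 22557*(1/235288) + (78156 - 136669) = 22557/235288 - 58513 = -13767384187/235288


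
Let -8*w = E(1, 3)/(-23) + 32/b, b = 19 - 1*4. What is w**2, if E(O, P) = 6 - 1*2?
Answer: 28561/476100 ≈ 0.059990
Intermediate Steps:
b = 15 (b = 19 - 4 = 15)
E(O, P) = 4 (E(O, P) = 6 - 2 = 4)
w = -169/690 (w = -(4/(-23) + 32/15)/8 = -(4*(-1/23) + 32*(1/15))/8 = -(-4/23 + 32/15)/8 = -1/8*676/345 = -169/690 ≈ -0.24493)
w**2 = (-169/690)**2 = 28561/476100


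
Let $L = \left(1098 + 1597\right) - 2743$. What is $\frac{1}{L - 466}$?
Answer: $- \frac{1}{514} \approx -0.0019455$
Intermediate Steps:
$L = -48$ ($L = 2695 - 2743 = -48$)
$\frac{1}{L - 466} = \frac{1}{-48 - 466} = \frac{1}{-514} = - \frac{1}{514}$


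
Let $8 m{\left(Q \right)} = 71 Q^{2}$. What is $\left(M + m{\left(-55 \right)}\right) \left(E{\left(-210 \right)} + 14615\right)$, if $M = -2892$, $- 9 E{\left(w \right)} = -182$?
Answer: $\frac{25242114163}{72} \approx 3.5058 \cdot 10^{8}$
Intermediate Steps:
$E{\left(w \right)} = \frac{182}{9}$ ($E{\left(w \right)} = \left(- \frac{1}{9}\right) \left(-182\right) = \frac{182}{9}$)
$m{\left(Q \right)} = \frac{71 Q^{2}}{8}$
$\left(M + m{\left(-55 \right)}\right) \left(E{\left(-210 \right)} + 14615\right) = \left(-2892 + \frac{71 \left(-55\right)^{2}}{8}\right) \left(\frac{182}{9} + 14615\right) = \left(-2892 + \frac{71}{8} \cdot 3025\right) \frac{131717}{9} = \left(-2892 + \frac{214775}{8}\right) \frac{131717}{9} = \frac{191639}{8} \cdot \frac{131717}{9} = \frac{25242114163}{72}$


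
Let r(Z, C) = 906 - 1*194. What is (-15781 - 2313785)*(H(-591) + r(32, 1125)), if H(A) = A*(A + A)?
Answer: -1629004935084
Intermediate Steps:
r(Z, C) = 712 (r(Z, C) = 906 - 194 = 712)
H(A) = 2*A**2 (H(A) = A*(2*A) = 2*A**2)
(-15781 - 2313785)*(H(-591) + r(32, 1125)) = (-15781 - 2313785)*(2*(-591)**2 + 712) = -2329566*(2*349281 + 712) = -2329566*(698562 + 712) = -2329566*699274 = -1629004935084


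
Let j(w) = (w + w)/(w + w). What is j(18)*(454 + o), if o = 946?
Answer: 1400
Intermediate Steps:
j(w) = 1 (j(w) = (2*w)/((2*w)) = (2*w)*(1/(2*w)) = 1)
j(18)*(454 + o) = 1*(454 + 946) = 1*1400 = 1400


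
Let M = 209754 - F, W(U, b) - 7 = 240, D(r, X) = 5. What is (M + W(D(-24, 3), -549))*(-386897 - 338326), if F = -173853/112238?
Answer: -17093699085313293/112238 ≈ -1.5230e+11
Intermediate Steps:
F = -173853/112238 (F = -173853*1/112238 = -173853/112238 ≈ -1.5490)
W(U, b) = 247 (W(U, b) = 7 + 240 = 247)
M = 23542543305/112238 (M = 209754 - 1*(-173853/112238) = 209754 + 173853/112238 = 23542543305/112238 ≈ 2.0976e+5)
(M + W(D(-24, 3), -549))*(-386897 - 338326) = (23542543305/112238 + 247)*(-386897 - 338326) = (23570266091/112238)*(-725223) = -17093699085313293/112238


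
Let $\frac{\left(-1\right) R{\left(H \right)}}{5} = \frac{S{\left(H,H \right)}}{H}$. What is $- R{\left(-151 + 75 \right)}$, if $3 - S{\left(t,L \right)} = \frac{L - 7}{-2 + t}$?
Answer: $- \frac{755}{5928} \approx -0.12736$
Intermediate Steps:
$S{\left(t,L \right)} = 3 - \frac{-7 + L}{-2 + t}$ ($S{\left(t,L \right)} = 3 - \frac{L - 7}{-2 + t} = 3 - \frac{-7 + L}{-2 + t}$)
$R{\left(H \right)} = - \frac{5 \left(1 + 2 H\right)}{H \left(-2 + H\right)}$ ($R{\left(H \right)} = - 5 \frac{\frac{1}{-2 + H} \left(1 - H + 3 H\right)}{H} = - 5 \frac{\frac{1}{-2 + H} \left(1 + 2 H\right)}{H} = - 5 \frac{1 + 2 H}{H \left(-2 + H\right)} = - \frac{5 \left(1 + 2 H\right)}{H \left(-2 + H\right)}$)
$- R{\left(-151 + 75 \right)} = - \frac{5 \left(-1 - 2 \left(-151 + 75\right)\right)}{\left(-151 + 75\right) \left(-2 + \left(-151 + 75\right)\right)} = - \frac{5 \left(-1 - -152\right)}{\left(-76\right) \left(-2 - 76\right)} = - \frac{5 \left(-1\right) \left(-1 + 152\right)}{76 \left(-78\right)} = - \frac{5 \left(-1\right) \left(-1\right) 151}{76 \cdot 78} = \left(-1\right) \frac{755}{5928} = - \frac{755}{5928}$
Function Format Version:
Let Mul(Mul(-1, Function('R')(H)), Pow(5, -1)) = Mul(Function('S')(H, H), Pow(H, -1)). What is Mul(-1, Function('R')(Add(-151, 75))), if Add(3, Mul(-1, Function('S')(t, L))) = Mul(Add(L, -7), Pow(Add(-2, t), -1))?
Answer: Rational(-755, 5928) ≈ -0.12736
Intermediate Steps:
Function('S')(t, L) = Add(3, Mul(-1, Pow(Add(-2, t), -1), Add(-7, L))) (Function('S')(t, L) = Add(3, Mul(-1, Mul(Add(L, -7), Pow(Add(-2, t), -1)))) = Add(3, Mul(-1, Mul(Add(-7, L), Pow(Add(-2, t), -1)))) = Add(3, Mul(-1, Mul(Pow(Add(-2, t), -1), Add(-7, L)))) = Add(3, Mul(-1, Pow(Add(-2, t), -1), Add(-7, L))))
Function('R')(H) = Mul(-5, Pow(H, -1), Pow(Add(-2, H), -1), Add(1, Mul(2, H))) (Function('R')(H) = Mul(-5, Mul(Mul(Pow(Add(-2, H), -1), Add(1, Mul(-1, H), Mul(3, H))), Pow(H, -1))) = Mul(-5, Mul(Mul(Pow(Add(-2, H), -1), Add(1, Mul(2, H))), Pow(H, -1))) = Mul(-5, Mul(Pow(H, -1), Pow(Add(-2, H), -1), Add(1, Mul(2, H)))) = Mul(-5, Pow(H, -1), Pow(Add(-2, H), -1), Add(1, Mul(2, H))))
Mul(-1, Function('R')(Add(-151, 75))) = Mul(-1, Mul(5, Pow(Add(-151, 75), -1), Pow(Add(-2, Add(-151, 75)), -1), Add(-1, Mul(-2, Add(-151, 75))))) = Mul(-1, Mul(5, Pow(-76, -1), Pow(Add(-2, -76), -1), Add(-1, Mul(-2, -76)))) = Mul(-1, Mul(5, Rational(-1, 76), Pow(-78, -1), Add(-1, 152))) = Mul(-1, Mul(5, Rational(-1, 76), Rational(-1, 78), 151)) = Mul(-1, Rational(755, 5928)) = Rational(-755, 5928)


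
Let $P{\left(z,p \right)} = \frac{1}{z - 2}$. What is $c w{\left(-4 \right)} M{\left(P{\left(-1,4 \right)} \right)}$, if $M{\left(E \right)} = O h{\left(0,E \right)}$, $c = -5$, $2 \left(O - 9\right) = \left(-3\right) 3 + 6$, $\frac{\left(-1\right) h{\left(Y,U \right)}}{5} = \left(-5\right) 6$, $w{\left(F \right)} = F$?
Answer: $22500$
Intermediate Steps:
$h{\left(Y,U \right)} = 150$ ($h{\left(Y,U \right)} = - 5 \left(\left(-5\right) 6\right) = \left(-5\right) \left(-30\right) = 150$)
$P{\left(z,p \right)} = \frac{1}{-2 + z}$
$O = \frac{15}{2}$ ($O = 9 + \frac{\left(-3\right) 3 + 6}{2} = 9 + \frac{-9 + 6}{2} = 9 + \frac{1}{2} \left(-3\right) = 9 - \frac{3}{2} = \frac{15}{2} \approx 7.5$)
$M{\left(E \right)} = 1125$ ($M{\left(E \right)} = \frac{15}{2} \cdot 150 = 1125$)
$c w{\left(-4 \right)} M{\left(P{\left(-1,4 \right)} \right)} = \left(-5\right) \left(-4\right) 1125 = 20 \cdot 1125 = 22500$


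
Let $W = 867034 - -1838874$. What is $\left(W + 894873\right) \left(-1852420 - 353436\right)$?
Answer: $-7942804373536$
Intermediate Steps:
$W = 2705908$ ($W = 867034 + 1838874 = 2705908$)
$\left(W + 894873\right) \left(-1852420 - 353436\right) = \left(2705908 + 894873\right) \left(-1852420 - 353436\right) = 3600781 \left(-2205856\right) = -7942804373536$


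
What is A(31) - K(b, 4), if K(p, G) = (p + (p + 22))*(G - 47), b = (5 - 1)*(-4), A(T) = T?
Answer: -399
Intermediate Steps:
b = -16 (b = 4*(-4) = -16)
K(p, G) = (-47 + G)*(22 + 2*p) (K(p, G) = (p + (22 + p))*(-47 + G) = (22 + 2*p)*(-47 + G) = (-47 + G)*(22 + 2*p))
A(31) - K(b, 4) = 31 - (-1034 - 94*(-16) + 22*4 + 2*4*(-16)) = 31 - (-1034 + 1504 + 88 - 128) = 31 - 1*430 = 31 - 430 = -399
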